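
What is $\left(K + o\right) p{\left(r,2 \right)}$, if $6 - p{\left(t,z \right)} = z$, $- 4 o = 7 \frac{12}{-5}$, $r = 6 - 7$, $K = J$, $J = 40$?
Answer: $\frac{884}{5} \approx 176.8$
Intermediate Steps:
$K = 40$
$r = -1$ ($r = 6 - 7 = -1$)
$o = \frac{21}{5}$ ($o = - \frac{7 \frac{12}{-5}}{4} = - \frac{7 \cdot 12 \left(- \frac{1}{5}\right)}{4} = - \frac{7 \left(- \frac{12}{5}\right)}{4} = \left(- \frac{1}{4}\right) \left(- \frac{84}{5}\right) = \frac{21}{5} \approx 4.2$)
$p{\left(t,z \right)} = 6 - z$
$\left(K + o\right) p{\left(r,2 \right)} = \left(40 + \frac{21}{5}\right) \left(6 - 2\right) = \frac{221 \left(6 - 2\right)}{5} = \frac{221}{5} \cdot 4 = \frac{884}{5}$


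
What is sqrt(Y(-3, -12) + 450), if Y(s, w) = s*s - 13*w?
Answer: sqrt(615) ≈ 24.799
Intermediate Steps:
Y(s, w) = s**2 - 13*w
sqrt(Y(-3, -12) + 450) = sqrt(((-3)**2 - 13*(-12)) + 450) = sqrt((9 + 156) + 450) = sqrt(165 + 450) = sqrt(615)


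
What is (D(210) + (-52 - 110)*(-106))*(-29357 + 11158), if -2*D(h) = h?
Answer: -310602333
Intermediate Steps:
D(h) = -h/2
(D(210) + (-52 - 110)*(-106))*(-29357 + 11158) = (-½*210 + (-52 - 110)*(-106))*(-29357 + 11158) = (-105 - 162*(-106))*(-18199) = (-105 + 17172)*(-18199) = 17067*(-18199) = -310602333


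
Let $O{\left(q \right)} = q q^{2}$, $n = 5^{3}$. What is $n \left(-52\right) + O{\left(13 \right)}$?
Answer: $-4303$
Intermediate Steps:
$n = 125$
$O{\left(q \right)} = q^{3}$
$n \left(-52\right) + O{\left(13 \right)} = 125 \left(-52\right) + 13^{3} = -6500 + 2197 = -4303$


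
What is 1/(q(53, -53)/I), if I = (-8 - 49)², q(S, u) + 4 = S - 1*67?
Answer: -361/2 ≈ -180.50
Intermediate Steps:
q(S, u) = -71 + S (q(S, u) = -4 + (S - 1*67) = -4 + (S - 67) = -4 + (-67 + S) = -71 + S)
I = 3249 (I = (-57)² = 3249)
1/(q(53, -53)/I) = 1/((-71 + 53)/3249) = 1/(-18*1/3249) = 1/(-2/361) = -361/2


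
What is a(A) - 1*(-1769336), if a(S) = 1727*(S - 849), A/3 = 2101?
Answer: 11188394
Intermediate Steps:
A = 6303 (A = 3*2101 = 6303)
a(S) = -1466223 + 1727*S (a(S) = 1727*(-849 + S) = -1466223 + 1727*S)
a(A) - 1*(-1769336) = (-1466223 + 1727*6303) - 1*(-1769336) = (-1466223 + 10885281) + 1769336 = 9419058 + 1769336 = 11188394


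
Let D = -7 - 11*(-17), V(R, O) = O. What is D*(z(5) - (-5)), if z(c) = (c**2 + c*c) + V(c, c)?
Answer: 10800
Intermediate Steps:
D = 180 (D = -7 + 187 = 180)
z(c) = c + 2*c**2 (z(c) = (c**2 + c*c) + c = (c**2 + c**2) + c = 2*c**2 + c = c + 2*c**2)
D*(z(5) - (-5)) = 180*(5*(1 + 2*5) - (-5)) = 180*(5*(1 + 10) - 1*(-5)) = 180*(5*11 + 5) = 180*(55 + 5) = 180*60 = 10800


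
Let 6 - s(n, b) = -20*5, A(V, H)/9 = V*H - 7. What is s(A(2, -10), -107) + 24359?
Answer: 24465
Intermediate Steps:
A(V, H) = -63 + 9*H*V (A(V, H) = 9*(V*H - 7) = 9*(H*V - 7) = 9*(-7 + H*V) = -63 + 9*H*V)
s(n, b) = 106 (s(n, b) = 6 - (-20)*5 = 6 - 1*(-100) = 6 + 100 = 106)
s(A(2, -10), -107) + 24359 = 106 + 24359 = 24465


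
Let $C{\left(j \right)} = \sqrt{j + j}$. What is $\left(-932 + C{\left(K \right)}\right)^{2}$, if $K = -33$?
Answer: $\left(932 - i \sqrt{66}\right)^{2} \approx 8.6856 \cdot 10^{5} - 1.514 \cdot 10^{4} i$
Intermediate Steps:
$C{\left(j \right)} = \sqrt{2} \sqrt{j}$ ($C{\left(j \right)} = \sqrt{2 j} = \sqrt{2} \sqrt{j}$)
$\left(-932 + C{\left(K \right)}\right)^{2} = \left(-932 + \sqrt{2} \sqrt{-33}\right)^{2} = \left(-932 + \sqrt{2} i \sqrt{33}\right)^{2} = \left(-932 + i \sqrt{66}\right)^{2}$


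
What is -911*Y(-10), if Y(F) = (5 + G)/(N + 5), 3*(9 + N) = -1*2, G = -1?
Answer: 5466/7 ≈ 780.86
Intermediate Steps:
N = -29/3 (N = -9 + (-1*2)/3 = -9 + (⅓)*(-2) = -9 - ⅔ = -29/3 ≈ -9.6667)
Y(F) = -6/7 (Y(F) = (5 - 1)/(-29/3 + 5) = 4/(-14/3) = 4*(-3/14) = -6/7)
-911*Y(-10) = -911*(-6/7) = 5466/7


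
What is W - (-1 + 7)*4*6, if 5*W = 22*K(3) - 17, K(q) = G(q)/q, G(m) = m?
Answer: -143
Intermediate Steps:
K(q) = 1 (K(q) = q/q = 1)
W = 1 (W = (22*1 - 17)/5 = (22 - 17)/5 = (⅕)*5 = 1)
W - (-1 + 7)*4*6 = 1 - (-1 + 7)*4*6 = 1 - 6*4*6 = 1 - 24*6 = 1 - 1*144 = 1 - 144 = -143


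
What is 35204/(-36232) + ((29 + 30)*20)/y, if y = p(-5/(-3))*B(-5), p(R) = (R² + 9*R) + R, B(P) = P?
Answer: -2968481/226450 ≈ -13.109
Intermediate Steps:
p(R) = R² + 10*R
y = -875/9 (y = ((-5/(-3))*(10 - 5/(-3)))*(-5) = ((-5*(-⅓))*(10 - 5*(-⅓)))*(-5) = (5*(10 + 5/3)/3)*(-5) = ((5/3)*(35/3))*(-5) = (175/9)*(-5) = -875/9 ≈ -97.222)
35204/(-36232) + ((29 + 30)*20)/y = 35204/(-36232) + ((29 + 30)*20)/(-875/9) = 35204*(-1/36232) + (59*20)*(-9/875) = -8801/9058 + 1180*(-9/875) = -8801/9058 - 2124/175 = -2968481/226450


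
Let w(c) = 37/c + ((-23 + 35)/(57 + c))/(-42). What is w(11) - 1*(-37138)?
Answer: 97236079/2618 ≈ 37141.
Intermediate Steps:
w(c) = 37/c - 2/(7*(57 + c)) (w(c) = 37/c + (12/(57 + c))*(-1/42) = 37/c - 2/(7*(57 + c)))
w(11) - 1*(-37138) = (1/7)*(14763 + 257*11)/(11*(57 + 11)) - 1*(-37138) = (1/7)*(1/11)*(14763 + 2827)/68 + 37138 = (1/7)*(1/11)*(1/68)*17590 + 37138 = 8795/2618 + 37138 = 97236079/2618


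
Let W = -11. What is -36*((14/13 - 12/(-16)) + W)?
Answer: 4293/13 ≈ 330.23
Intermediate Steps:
-36*((14/13 - 12/(-16)) + W) = -36*((14/13 - 12/(-16)) - 11) = -36*((14*(1/13) - 12*(-1/16)) - 11) = -36*((14/13 + ¾) - 11) = -36*(95/52 - 11) = -36*(-477/52) = 4293/13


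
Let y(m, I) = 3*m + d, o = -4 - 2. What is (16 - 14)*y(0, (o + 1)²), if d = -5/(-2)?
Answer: 5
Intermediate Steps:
o = -6
d = 5/2 (d = -5*(-½) = 5/2 ≈ 2.5000)
y(m, I) = 5/2 + 3*m (y(m, I) = 3*m + 5/2 = 5/2 + 3*m)
(16 - 14)*y(0, (o + 1)²) = (16 - 14)*(5/2 + 3*0) = 2*(5/2 + 0) = 2*(5/2) = 5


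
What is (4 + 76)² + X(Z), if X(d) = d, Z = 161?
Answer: 6561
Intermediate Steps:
(4 + 76)² + X(Z) = (4 + 76)² + 161 = 80² + 161 = 6400 + 161 = 6561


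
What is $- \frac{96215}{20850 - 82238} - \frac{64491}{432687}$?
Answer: $\frac{12557335399}{8853929852} \approx 1.4183$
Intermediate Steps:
$- \frac{96215}{20850 - 82238} - \frac{64491}{432687} = - \frac{96215}{20850 - 82238} - \frac{21497}{144229} = - \frac{96215}{-61388} - \frac{21497}{144229} = \left(-96215\right) \left(- \frac{1}{61388}\right) - \frac{21497}{144229} = \frac{96215}{61388} - \frac{21497}{144229} = \frac{12557335399}{8853929852}$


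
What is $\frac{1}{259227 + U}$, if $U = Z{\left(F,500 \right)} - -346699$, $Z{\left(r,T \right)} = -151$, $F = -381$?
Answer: $\frac{1}{605775} \approx 1.6508 \cdot 10^{-6}$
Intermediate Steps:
$U = 346548$ ($U = -151 - -346699 = -151 + 346699 = 346548$)
$\frac{1}{259227 + U} = \frac{1}{259227 + 346548} = \frac{1}{605775}$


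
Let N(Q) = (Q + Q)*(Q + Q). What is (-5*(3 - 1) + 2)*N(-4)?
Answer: -512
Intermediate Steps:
N(Q) = 4*Q² (N(Q) = (2*Q)*(2*Q) = 4*Q²)
(-5*(3 - 1) + 2)*N(-4) = (-5*(3 - 1) + 2)*(4*(-4)²) = (-5*2 + 2)*(4*16) = (-10 + 2)*64 = -8*64 = -512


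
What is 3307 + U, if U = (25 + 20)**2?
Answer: 5332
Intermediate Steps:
U = 2025 (U = 45**2 = 2025)
3307 + U = 3307 + 2025 = 5332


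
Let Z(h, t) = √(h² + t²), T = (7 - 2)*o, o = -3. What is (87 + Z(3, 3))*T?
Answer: -1305 - 45*√2 ≈ -1368.6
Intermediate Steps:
T = -15 (T = (7 - 2)*(-3) = 5*(-3) = -15)
(87 + Z(3, 3))*T = (87 + √(3² + 3²))*(-15) = (87 + √(9 + 9))*(-15) = (87 + √18)*(-15) = (87 + 3*√2)*(-15) = -1305 - 45*√2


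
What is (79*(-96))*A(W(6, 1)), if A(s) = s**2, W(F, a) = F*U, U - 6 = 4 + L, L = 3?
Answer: -46141056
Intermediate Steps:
U = 13 (U = 6 + (4 + 3) = 6 + 7 = 13)
W(F, a) = 13*F (W(F, a) = F*13 = 13*F)
(79*(-96))*A(W(6, 1)) = (79*(-96))*(13*6)**2 = -7584*78**2 = -7584*6084 = -46141056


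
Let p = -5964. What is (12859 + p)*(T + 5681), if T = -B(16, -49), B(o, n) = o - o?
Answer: 39170495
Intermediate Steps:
B(o, n) = 0
T = 0 (T = -1*0 = 0)
(12859 + p)*(T + 5681) = (12859 - 5964)*(0 + 5681) = 6895*5681 = 39170495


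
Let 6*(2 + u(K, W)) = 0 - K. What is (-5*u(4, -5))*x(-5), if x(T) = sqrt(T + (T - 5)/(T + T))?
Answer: 80*I/3 ≈ 26.667*I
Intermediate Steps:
u(K, W) = -2 - K/6 (u(K, W) = -2 + (0 - K)/6 = -2 + (-K)/6 = -2 - K/6)
x(T) = sqrt(T + (-5 + T)/(2*T)) (x(T) = sqrt(T + (-5 + T)/((2*T))) = sqrt(T + (-5 + T)*(1/(2*T))) = sqrt(T + (-5 + T)/(2*T)))
(-5*u(4, -5))*x(-5) = (-5*(-2 - 1/6*4))*(sqrt(2 - 10/(-5) + 4*(-5))/2) = (-5*(-2 - 2/3))*(sqrt(2 - 10*(-1/5) - 20)/2) = (-5*(-8/3))*(sqrt(2 + 2 - 20)/2) = 40*(sqrt(-16)/2)/3 = 40*((4*I)/2)/3 = 40*(2*I)/3 = 80*I/3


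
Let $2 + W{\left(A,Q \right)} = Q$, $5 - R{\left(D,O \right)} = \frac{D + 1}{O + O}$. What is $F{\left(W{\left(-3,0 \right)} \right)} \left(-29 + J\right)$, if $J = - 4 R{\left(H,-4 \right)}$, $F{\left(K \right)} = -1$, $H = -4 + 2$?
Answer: $\frac{97}{2} \approx 48.5$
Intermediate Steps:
$H = -2$
$R{\left(D,O \right)} = 5 - \frac{1 + D}{2 O}$ ($R{\left(D,O \right)} = 5 - \frac{D + 1}{O + O} = 5 - \frac{1 + D}{2 O}$)
$W{\left(A,Q \right)} = -2 + Q$
$J = - \frac{39}{2}$ ($J = - 4 \frac{-1 - -2 + 10 \left(-4\right)}{2 \left(-4\right)} = - 4 \cdot \frac{1}{2} \left(- \frac{1}{4}\right) \left(-1 + 2 - 40\right) = - 4 \cdot \frac{1}{2} \left(- \frac{1}{4}\right) \left(-39\right) = \left(-4\right) \frac{39}{8} = - \frac{39}{2} \approx -19.5$)
$F{\left(W{\left(-3,0 \right)} \right)} \left(-29 + J\right) = - (-29 - \frac{39}{2}) = \left(-1\right) \left(- \frac{97}{2}\right) = \frac{97}{2}$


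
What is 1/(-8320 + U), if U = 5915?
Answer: -1/2405 ≈ -0.00041580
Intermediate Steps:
1/(-8320 + U) = 1/(-8320 + 5915) = 1/(-2405) = -1/2405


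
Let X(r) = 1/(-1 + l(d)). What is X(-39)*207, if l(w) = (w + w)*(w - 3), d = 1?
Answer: -207/5 ≈ -41.400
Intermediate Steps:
l(w) = 2*w*(-3 + w) (l(w) = (2*w)*(-3 + w) = 2*w*(-3 + w))
X(r) = -⅕ (X(r) = 1/(-1 + 2*1*(-3 + 1)) = 1/(-1 + 2*1*(-2)) = 1/(-1 - 4) = 1/(-5) = -⅕)
X(-39)*207 = -⅕*207 = -207/5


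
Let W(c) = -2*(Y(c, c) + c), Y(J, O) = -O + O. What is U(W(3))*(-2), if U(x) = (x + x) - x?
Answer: 12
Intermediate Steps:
Y(J, O) = 0
W(c) = -2*c (W(c) = -2*(0 + c) = -2*c)
U(x) = x (U(x) = 2*x - x = x)
U(W(3))*(-2) = -2*3*(-2) = -6*(-2) = 12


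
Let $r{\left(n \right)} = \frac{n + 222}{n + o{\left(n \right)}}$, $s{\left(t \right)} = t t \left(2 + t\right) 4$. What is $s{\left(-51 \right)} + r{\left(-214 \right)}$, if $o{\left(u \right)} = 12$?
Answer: $- \frac{51489400}{101} \approx -5.098 \cdot 10^{5}$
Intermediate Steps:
$s{\left(t \right)} = t^{2} \left(8 + 4 t\right)$
$r{\left(n \right)} = \frac{222 + n}{12 + n}$ ($r{\left(n \right)} = \frac{n + 222}{n + 12} = \frac{222 + n}{12 + n}$)
$s{\left(-51 \right)} + r{\left(-214 \right)} = 4 \left(-51\right)^{2} \left(2 - 51\right) + \frac{222 - 214}{12 - 214} = 4 \cdot 2601 \left(-49\right) + \frac{1}{-202} \cdot 8 = -509796 - \frac{4}{101} = - \frac{51489400}{101}$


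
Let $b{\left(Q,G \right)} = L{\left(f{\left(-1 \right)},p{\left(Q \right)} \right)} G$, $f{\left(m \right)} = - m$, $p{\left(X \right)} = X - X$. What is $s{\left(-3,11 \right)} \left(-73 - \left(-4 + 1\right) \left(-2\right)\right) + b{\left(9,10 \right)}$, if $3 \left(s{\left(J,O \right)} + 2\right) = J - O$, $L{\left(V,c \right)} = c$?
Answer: $\frac{1580}{3} \approx 526.67$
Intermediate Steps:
$p{\left(X \right)} = 0$
$s{\left(J,O \right)} = -2 - \frac{O}{3} + \frac{J}{3}$ ($s{\left(J,O \right)} = -2 + \frac{J - O}{3} = -2 + \left(- \frac{O}{3} + \frac{J}{3}\right) = -2 - \frac{O}{3} + \frac{J}{3}$)
$b{\left(Q,G \right)} = 0$ ($b{\left(Q,G \right)} = 0 G = 0$)
$s{\left(-3,11 \right)} \left(-73 - \left(-4 + 1\right) \left(-2\right)\right) + b{\left(9,10 \right)} = \left(-2 - \frac{11}{3} + \frac{1}{3} \left(-3\right)\right) \left(-73 - \left(-4 + 1\right) \left(-2\right)\right) + 0 = \left(-2 - \frac{11}{3} - 1\right) \left(-73 - \left(-3\right) \left(-2\right)\right) + 0 = - \frac{20 \left(-73 - 6\right)}{3} + 0 = \left(- \frac{20}{3}\right) \left(-79\right) + 0 = \frac{1580}{3} + 0 = \frac{1580}{3}$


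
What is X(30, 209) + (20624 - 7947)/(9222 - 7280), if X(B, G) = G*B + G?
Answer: 12594895/1942 ≈ 6485.5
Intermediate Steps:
X(B, G) = G + B*G (X(B, G) = B*G + G = G + B*G)
X(30, 209) + (20624 - 7947)/(9222 - 7280) = 209*(1 + 30) + (20624 - 7947)/(9222 - 7280) = 209*31 + 12677/1942 = 6479 + 12677*(1/1942) = 6479 + 12677/1942 = 12594895/1942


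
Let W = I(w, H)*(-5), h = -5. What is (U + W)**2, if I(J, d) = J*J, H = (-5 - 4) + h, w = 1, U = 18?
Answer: 169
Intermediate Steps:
H = -14 (H = (-5 - 4) - 5 = -9 - 5 = -14)
I(J, d) = J**2
W = -5 (W = 1**2*(-5) = 1*(-5) = -5)
(U + W)**2 = (18 - 5)**2 = 13**2 = 169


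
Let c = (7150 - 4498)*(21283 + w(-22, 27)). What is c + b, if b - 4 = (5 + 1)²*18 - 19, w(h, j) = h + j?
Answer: 56456409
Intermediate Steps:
b = 633 (b = 4 + ((5 + 1)²*18 - 19) = 4 + (6²*18 - 19) = 4 + (36*18 - 19) = 4 + (648 - 19) = 4 + 629 = 633)
c = 56455776 (c = (7150 - 4498)*(21283 + (-22 + 27)) = 2652*(21283 + 5) = 2652*21288 = 56455776)
c + b = 56455776 + 633 = 56456409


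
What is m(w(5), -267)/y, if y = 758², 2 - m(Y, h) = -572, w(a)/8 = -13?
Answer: 287/287282 ≈ 0.00099902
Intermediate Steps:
w(a) = -104 (w(a) = 8*(-13) = -104)
m(Y, h) = 574 (m(Y, h) = 2 - 1*(-572) = 2 + 572 = 574)
y = 574564
m(w(5), -267)/y = 574/574564 = 574*(1/574564) = 287/287282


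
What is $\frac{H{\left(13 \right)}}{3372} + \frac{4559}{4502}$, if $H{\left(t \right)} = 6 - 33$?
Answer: $\frac{2541899}{2530124} \approx 1.0047$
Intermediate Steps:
$H{\left(t \right)} = -27$
$\frac{H{\left(13 \right)}}{3372} + \frac{4559}{4502} = - \frac{27}{3372} + \frac{4559}{4502} = \left(-27\right) \frac{1}{3372} + 4559 \cdot \frac{1}{4502} = - \frac{9}{1124} + \frac{4559}{4502} = \frac{2541899}{2530124}$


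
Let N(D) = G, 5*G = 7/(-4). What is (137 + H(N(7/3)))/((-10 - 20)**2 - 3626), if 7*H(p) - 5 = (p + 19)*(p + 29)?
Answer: -599329/7632800 ≈ -0.078520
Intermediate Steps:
G = -7/20 (G = (7/(-4))/5 = (7*(-1/4))/5 = (1/5)*(-7/4) = -7/20 ≈ -0.35000)
N(D) = -7/20
H(p) = 5/7 + (19 + p)*(29 + p)/7 (H(p) = 5/7 + ((p + 19)*(p + 29))/7 = 5/7 + ((19 + p)*(29 + p))/7 = 5/7 + (19 + p)*(29 + p)/7)
(137 + H(N(7/3)))/((-10 - 20)**2 - 3626) = (137 + (556/7 + (-7/20)**2/7 + (48/7)*(-7/20)))/((-10 - 20)**2 - 3626) = (137 + (556/7 + (1/7)*(49/400) - 12/5))/((-30)**2 - 3626) = (137 + (556/7 + 7/400 - 12/5))/(900 - 3626) = (137 + 215729/2800)/(-2726) = (599329/2800)*(-1/2726) = -599329/7632800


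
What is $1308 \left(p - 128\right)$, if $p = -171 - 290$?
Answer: $-770412$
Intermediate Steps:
$p = -461$ ($p = -171 - 290 = -461$)
$1308 \left(p - 128\right) = 1308 \left(-461 - 128\right) = 1308 \left(-589\right) = -770412$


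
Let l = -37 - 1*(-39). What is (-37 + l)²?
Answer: 1225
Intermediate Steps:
l = 2 (l = -37 + 39 = 2)
(-37 + l)² = (-37 + 2)² = (-35)² = 1225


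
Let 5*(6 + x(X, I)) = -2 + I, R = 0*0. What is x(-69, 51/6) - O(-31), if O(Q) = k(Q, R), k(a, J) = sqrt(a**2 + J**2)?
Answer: -357/10 ≈ -35.700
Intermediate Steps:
R = 0
k(a, J) = sqrt(J**2 + a**2)
x(X, I) = -32/5 + I/5 (x(X, I) = -6 + (-2 + I)/5 = -6 + (-2/5 + I/5) = -32/5 + I/5)
O(Q) = sqrt(Q**2) (O(Q) = sqrt(0**2 + Q**2) = sqrt(0 + Q**2) = sqrt(Q**2))
x(-69, 51/6) - O(-31) = (-32/5 + (51/6)/5) - sqrt((-31)**2) = (-32/5 + (51*(1/6))/5) - sqrt(961) = (-32/5 + (1/5)*(17/2)) - 1*31 = (-32/5 + 17/10) - 31 = -47/10 - 31 = -357/10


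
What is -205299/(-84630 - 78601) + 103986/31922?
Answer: 11763646722/2605329991 ≈ 4.5152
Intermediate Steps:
-205299/(-84630 - 78601) + 103986/31922 = -205299/(-163231) + 103986*(1/31922) = -205299*(-1/163231) + 51993/15961 = 205299/163231 + 51993/15961 = 11763646722/2605329991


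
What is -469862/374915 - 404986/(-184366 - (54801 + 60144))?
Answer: 11200461108/112216183565 ≈ 0.099811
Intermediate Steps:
-469862/374915 - 404986/(-184366 - (54801 + 60144)) = -469862*1/374915 - 404986/(-184366 - 1*114945) = -469862/374915 - 404986/(-184366 - 114945) = -469862/374915 - 404986/(-299311) = -469862/374915 - 404986*(-1/299311) = -469862/374915 + 404986/299311 = 11200461108/112216183565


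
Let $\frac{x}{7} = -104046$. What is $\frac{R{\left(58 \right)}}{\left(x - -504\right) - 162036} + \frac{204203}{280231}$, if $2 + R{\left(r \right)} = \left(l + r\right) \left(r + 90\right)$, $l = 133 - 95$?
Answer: $\frac{12694992484}{17811762591} \approx 0.71273$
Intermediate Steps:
$l = 38$
$x = -728322$ ($x = 7 \left(-104046\right) = -728322$)
$R{\left(r \right)} = -2 + \left(38 + r\right) \left(90 + r\right)$ ($R{\left(r \right)} = -2 + \left(38 + r\right) \left(r + 90\right) = -2 + \left(38 + r\right) \left(90 + r\right)$)
$\frac{R{\left(58 \right)}}{\left(x - -504\right) - 162036} + \frac{204203}{280231} = \frac{3418 + 58^{2} + 128 \cdot 58}{\left(-728322 - -504\right) - 162036} + \frac{204203}{280231} = \frac{3418 + 3364 + 7424}{\left(-728322 + 504\right) - 162036} + 204203 \cdot \frac{1}{280231} = \frac{14206}{-727818 - 162036} + \frac{204203}{280231} = \frac{14206}{-889854} + \frac{204203}{280231} = 14206 \left(- \frac{1}{889854}\right) + \frac{204203}{280231} = - \frac{7103}{444927} + \frac{204203}{280231} = \frac{12694992484}{17811762591}$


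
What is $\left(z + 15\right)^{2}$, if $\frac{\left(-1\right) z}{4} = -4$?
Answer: $961$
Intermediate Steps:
$z = 16$ ($z = \left(-4\right) \left(-4\right) = 16$)
$\left(z + 15\right)^{2} = \left(16 + 15\right)^{2} = 31^{2} = 961$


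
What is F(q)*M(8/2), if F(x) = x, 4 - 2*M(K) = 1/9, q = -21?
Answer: -245/6 ≈ -40.833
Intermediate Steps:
M(K) = 35/18 (M(K) = 2 - ½/9 = 2 - ½*⅑ = 2 - 1/18 = 35/18)
F(q)*M(8/2) = -21*35/18 = -245/6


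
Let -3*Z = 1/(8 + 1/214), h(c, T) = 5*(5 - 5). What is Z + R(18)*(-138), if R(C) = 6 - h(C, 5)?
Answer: -4255306/5139 ≈ -828.04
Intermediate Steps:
h(c, T) = 0 (h(c, T) = 5*0 = 0)
Z = -214/5139 (Z = -1/(3*(8 + 1/214)) = -1/(3*1713/214) = -⅓*214/1713 = -214/5139 ≈ -0.041642)
R(C) = 6 (R(C) = 6 - 1*0 = 6 + 0 = 6)
Z + R(18)*(-138) = -214/5139 + 6*(-138) = -214/5139 - 828 = -4255306/5139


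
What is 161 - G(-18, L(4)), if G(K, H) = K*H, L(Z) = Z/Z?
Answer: 179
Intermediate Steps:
L(Z) = 1
G(K, H) = H*K
161 - G(-18, L(4)) = 161 - (-18) = 161 - 1*(-18) = 161 + 18 = 179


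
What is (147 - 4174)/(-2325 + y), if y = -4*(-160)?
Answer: 4027/1685 ≈ 2.3899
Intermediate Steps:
y = 640
(147 - 4174)/(-2325 + y) = (147 - 4174)/(-2325 + 640) = -4027/(-1685) = -4027*(-1/1685) = 4027/1685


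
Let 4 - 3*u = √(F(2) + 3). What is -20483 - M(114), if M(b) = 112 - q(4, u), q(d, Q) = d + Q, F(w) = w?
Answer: -61769/3 - √5/3 ≈ -20590.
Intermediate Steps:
u = 4/3 - √5/3 (u = 4/3 - √(2 + 3)/3 = 4/3 - √5/3 ≈ 0.58798)
q(d, Q) = Q + d
M(b) = 320/3 + √5/3 (M(b) = 112 - ((4/3 - √5/3) + 4) = 112 - (16/3 - √5/3) = 112 + (-16/3 + √5/3) = 320/3 + √5/3)
-20483 - M(114) = -20483 - (320/3 + √5/3) = -20483 + (-320/3 - √5/3) = -61769/3 - √5/3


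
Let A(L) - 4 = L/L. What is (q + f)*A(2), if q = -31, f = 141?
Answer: 550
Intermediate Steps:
A(L) = 5 (A(L) = 4 + L/L = 4 + 1 = 5)
(q + f)*A(2) = (-31 + 141)*5 = 110*5 = 550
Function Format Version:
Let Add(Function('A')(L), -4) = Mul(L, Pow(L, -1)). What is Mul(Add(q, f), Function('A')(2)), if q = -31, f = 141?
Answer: 550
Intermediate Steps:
Function('A')(L) = 5 (Function('A')(L) = Add(4, Mul(L, Pow(L, -1))) = Add(4, 1) = 5)
Mul(Add(q, f), Function('A')(2)) = Mul(Add(-31, 141), 5) = Mul(110, 5) = 550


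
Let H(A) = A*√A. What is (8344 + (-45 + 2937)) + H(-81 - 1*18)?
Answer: 11236 - 297*I*√11 ≈ 11236.0 - 985.04*I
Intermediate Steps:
H(A) = A^(3/2)
(8344 + (-45 + 2937)) + H(-81 - 1*18) = (8344 + (-45 + 2937)) + (-81 - 1*18)^(3/2) = (8344 + 2892) + (-81 - 18)^(3/2) = 11236 + (-99)^(3/2) = 11236 - 297*I*√11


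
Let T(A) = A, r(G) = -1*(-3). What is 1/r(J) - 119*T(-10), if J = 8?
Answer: 3571/3 ≈ 1190.3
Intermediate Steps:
r(G) = 3
1/r(J) - 119*T(-10) = 1/3 - 119*(-10) = ⅓ + 1190 = 3571/3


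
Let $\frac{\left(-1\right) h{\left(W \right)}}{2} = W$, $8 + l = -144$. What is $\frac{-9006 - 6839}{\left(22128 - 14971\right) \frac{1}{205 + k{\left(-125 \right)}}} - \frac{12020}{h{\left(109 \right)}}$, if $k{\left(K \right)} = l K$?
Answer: $- \frac{33126037955}{780113} \approx -42463.0$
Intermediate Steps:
$l = -152$ ($l = -8 - 144 = -152$)
$k{\left(K \right)} = - 152 K$
$h{\left(W \right)} = - 2 W$
$\frac{-9006 - 6839}{\left(22128 - 14971\right) \frac{1}{205 + k{\left(-125 \right)}}} - \frac{12020}{h{\left(109 \right)}} = \frac{-9006 - 6839}{\left(22128 - 14971\right) \frac{1}{205 - -19000}} - \frac{12020}{\left(-2\right) 109} = \frac{-9006 - 6839}{7157 \frac{1}{205 + 19000}} - \frac{12020}{-218} = - \frac{15845}{7157 \cdot \frac{1}{19205}} - - \frac{6010}{109} = - \frac{15845}{7157 \cdot \frac{1}{19205}} + \frac{6010}{109} = - \frac{15845}{\frac{7157}{19205}} + \frac{6010}{109} = \left(-15845\right) \frac{19205}{7157} + \frac{6010}{109} = - \frac{304303225}{7157} + \frac{6010}{109} = - \frac{33126037955}{780113}$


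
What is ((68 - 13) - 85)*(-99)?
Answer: 2970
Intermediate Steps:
((68 - 13) - 85)*(-99) = (55 - 85)*(-99) = -30*(-99) = 2970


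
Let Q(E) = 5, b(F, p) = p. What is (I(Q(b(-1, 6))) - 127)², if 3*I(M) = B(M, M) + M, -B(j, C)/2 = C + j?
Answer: 17424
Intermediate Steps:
B(j, C) = -2*C - 2*j (B(j, C) = -2*(C + j) = -2*C - 2*j)
I(M) = -M (I(M) = ((-2*M - 2*M) + M)/3 = (-4*M + M)/3 = (-3*M)/3 = -M)
(I(Q(b(-1, 6))) - 127)² = (-1*5 - 127)² = (-5 - 127)² = (-132)² = 17424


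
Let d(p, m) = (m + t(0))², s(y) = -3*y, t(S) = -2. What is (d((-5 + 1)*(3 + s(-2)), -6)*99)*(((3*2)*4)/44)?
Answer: 3456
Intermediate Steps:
d(p, m) = (-2 + m)² (d(p, m) = (m - 2)² = (-2 + m)²)
(d((-5 + 1)*(3 + s(-2)), -6)*99)*(((3*2)*4)/44) = ((-2 - 6)²*99)*(((3*2)*4)/44) = ((-8)²*99)*((6*4)*(1/44)) = (64*99)*(24*(1/44)) = 6336*(6/11) = 3456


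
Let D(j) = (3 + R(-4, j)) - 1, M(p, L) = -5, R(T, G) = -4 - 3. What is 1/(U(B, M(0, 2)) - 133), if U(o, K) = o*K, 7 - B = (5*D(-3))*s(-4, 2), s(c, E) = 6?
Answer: -1/918 ≈ -0.0010893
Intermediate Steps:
R(T, G) = -7
D(j) = -5 (D(j) = (3 - 7) - 1 = -4 - 1 = -5)
B = 157 (B = 7 - 5*(-5)*6 = 7 - (-25)*6 = 7 - 1*(-150) = 7 + 150 = 157)
U(o, K) = K*o
1/(U(B, M(0, 2)) - 133) = 1/(-5*157 - 133) = 1/(-785 - 133) = 1/(-918) = -1/918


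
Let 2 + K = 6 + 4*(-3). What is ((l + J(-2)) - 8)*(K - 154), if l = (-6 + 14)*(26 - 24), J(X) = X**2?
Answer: -1944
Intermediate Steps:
K = -8 (K = -2 + (6 + 4*(-3)) = -2 + (6 - 12) = -2 - 6 = -8)
l = 16 (l = 8*2 = 16)
((l + J(-2)) - 8)*(K - 154) = ((16 + (-2)**2) - 8)*(-8 - 154) = ((16 + 4) - 8)*(-162) = (20 - 8)*(-162) = 12*(-162) = -1944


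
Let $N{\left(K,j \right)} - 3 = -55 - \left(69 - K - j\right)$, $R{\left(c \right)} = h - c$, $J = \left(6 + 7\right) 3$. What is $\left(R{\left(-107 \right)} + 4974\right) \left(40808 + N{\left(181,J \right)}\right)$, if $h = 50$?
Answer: $209893817$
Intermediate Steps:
$J = 39$ ($J = 13 \cdot 3 = 39$)
$R{\left(c \right)} = 50 - c$
$N{\left(K,j \right)} = -121 + K + j$ ($N{\left(K,j \right)} = 3 - \left(124 - K - j\right) = 3 + \left(-124 + K + j\right) = -121 + K + j$)
$\left(R{\left(-107 \right)} + 4974\right) \left(40808 + N{\left(181,J \right)}\right) = \left(\left(50 - -107\right) + 4974\right) \left(40808 + \left(-121 + 181 + 39\right)\right) = \left(\left(50 + 107\right) + 4974\right) \left(40808 + 99\right) = \left(157 + 4974\right) 40907 = 5131 \cdot 40907 = 209893817$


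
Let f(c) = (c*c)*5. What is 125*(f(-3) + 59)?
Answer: 13000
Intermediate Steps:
f(c) = 5*c**2 (f(c) = c**2*5 = 5*c**2)
125*(f(-3) + 59) = 125*(5*(-3)**2 + 59) = 125*(5*9 + 59) = 125*(45 + 59) = 125*104 = 13000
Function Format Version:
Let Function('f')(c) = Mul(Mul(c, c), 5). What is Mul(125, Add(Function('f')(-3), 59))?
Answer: 13000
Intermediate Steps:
Function('f')(c) = Mul(5, Pow(c, 2)) (Function('f')(c) = Mul(Pow(c, 2), 5) = Mul(5, Pow(c, 2)))
Mul(125, Add(Function('f')(-3), 59)) = Mul(125, Add(Mul(5, Pow(-3, 2)), 59)) = Mul(125, Add(Mul(5, 9), 59)) = Mul(125, Add(45, 59)) = Mul(125, 104) = 13000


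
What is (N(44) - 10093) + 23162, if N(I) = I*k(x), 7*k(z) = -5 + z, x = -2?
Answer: 13025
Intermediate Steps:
k(z) = -5/7 + z/7 (k(z) = (-5 + z)/7 = -5/7 + z/7)
N(I) = -I (N(I) = I*(-5/7 + (1/7)*(-2)) = I*(-5/7 - 2/7) = I*(-1) = -I)
(N(44) - 10093) + 23162 = (-1*44 - 10093) + 23162 = (-44 - 10093) + 23162 = -10137 + 23162 = 13025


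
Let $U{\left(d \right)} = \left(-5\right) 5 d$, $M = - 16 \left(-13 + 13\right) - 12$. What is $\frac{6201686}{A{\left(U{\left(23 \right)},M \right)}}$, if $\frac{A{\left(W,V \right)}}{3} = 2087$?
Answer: $\frac{6201686}{6261} \approx 990.53$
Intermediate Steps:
$M = -12$ ($M = \left(-16\right) 0 - 12 = 0 - 12 = -12$)
$U{\left(d \right)} = - 25 d$
$A{\left(W,V \right)} = 6261$ ($A{\left(W,V \right)} = 3 \cdot 2087 = 6261$)
$\frac{6201686}{A{\left(U{\left(23 \right)},M \right)}} = \frac{6201686}{6261}$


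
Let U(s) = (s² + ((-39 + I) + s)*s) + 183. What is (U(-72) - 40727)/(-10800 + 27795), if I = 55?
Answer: -2848/1545 ≈ -1.8434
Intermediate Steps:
U(s) = 183 + s² + s*(16 + s) (U(s) = (s² + ((-39 + 55) + s)*s) + 183 = (s² + (16 + s)*s) + 183 = (s² + s*(16 + s)) + 183 = 183 + s² + s*(16 + s))
(U(-72) - 40727)/(-10800 + 27795) = ((183 + 2*(-72)² + 16*(-72)) - 40727)/(-10800 + 27795) = ((183 + 2*5184 - 1152) - 40727)/16995 = ((183 + 10368 - 1152) - 40727)*(1/16995) = (9399 - 40727)*(1/16995) = -31328*1/16995 = -2848/1545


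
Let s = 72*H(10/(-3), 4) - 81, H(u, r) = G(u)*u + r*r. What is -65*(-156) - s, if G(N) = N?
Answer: 8269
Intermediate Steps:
H(u, r) = r² + u² (H(u, r) = u*u + r*r = u² + r² = r² + u²)
s = 1871 (s = 72*(4² + (10/(-3))²) - 81 = 72*(16 + (10*(-⅓))²) - 81 = 72*(16 + (-10/3)²) - 81 = 72*(16 + 100/9) - 81 = 72*(244/9) - 81 = 1952 - 81 = 1871)
-65*(-156) - s = -65*(-156) - 1*1871 = 10140 - 1871 = 8269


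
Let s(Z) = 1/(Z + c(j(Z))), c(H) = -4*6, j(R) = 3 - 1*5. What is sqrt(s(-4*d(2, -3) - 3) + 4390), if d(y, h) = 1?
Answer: 3*sqrt(468751)/31 ≈ 66.257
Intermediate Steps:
j(R) = -2 (j(R) = 3 - 5 = -2)
c(H) = -24
s(Z) = 1/(-24 + Z) (s(Z) = 1/(Z - 24) = 1/(-24 + Z))
sqrt(s(-4*d(2, -3) - 3) + 4390) = sqrt(1/(-24 + (-4*1 - 3)) + 4390) = sqrt(1/(-24 + (-4 - 3)) + 4390) = sqrt(1/(-24 - 7) + 4390) = sqrt(1/(-31) + 4390) = sqrt(-1/31 + 4390) = sqrt(136089/31) = 3*sqrt(468751)/31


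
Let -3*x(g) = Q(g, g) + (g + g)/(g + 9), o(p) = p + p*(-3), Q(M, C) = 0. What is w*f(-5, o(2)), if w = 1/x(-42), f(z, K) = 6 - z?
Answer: -363/28 ≈ -12.964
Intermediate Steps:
o(p) = -2*p (o(p) = p - 3*p = -2*p)
x(g) = -2*g/(3*(9 + g)) (x(g) = -(0 + (g + g)/(g + 9))/3 = -(0 + (2*g)/(9 + g))/3 = -(0 + 2*g/(9 + g))/3 = -2*g/(3*(9 + g)))
w = -33/28 (w = 1/(-2*(-42)/(27 + 3*(-42))) = 1/(-2*(-42)/(27 - 126)) = 1/(-2*(-42)/(-99)) = 1/(-2*(-42)*(-1/99)) = 1/(-28/33) = -33/28 ≈ -1.1786)
w*f(-5, o(2)) = -33*(6 - 1*(-5))/28 = -33*(6 + 5)/28 = -33/28*11 = -363/28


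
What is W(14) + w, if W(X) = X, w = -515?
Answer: -501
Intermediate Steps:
W(14) + w = 14 - 515 = -501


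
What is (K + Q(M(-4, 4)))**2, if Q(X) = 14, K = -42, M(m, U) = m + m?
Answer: 784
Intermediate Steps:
M(m, U) = 2*m
(K + Q(M(-4, 4)))**2 = (-42 + 14)**2 = (-28)**2 = 784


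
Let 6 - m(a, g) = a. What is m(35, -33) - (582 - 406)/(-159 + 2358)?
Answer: -63947/2199 ≈ -29.080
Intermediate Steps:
m(a, g) = 6 - a
m(35, -33) - (582 - 406)/(-159 + 2358) = (6 - 1*35) - (582 - 406)/(-159 + 2358) = (6 - 35) - 176/2199 = -29 - 176/2199 = -63947/2199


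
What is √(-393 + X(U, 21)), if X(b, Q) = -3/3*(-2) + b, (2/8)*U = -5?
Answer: I*√411 ≈ 20.273*I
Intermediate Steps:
U = -20 (U = 4*(-5) = -20)
X(b, Q) = 2 + b (X(b, Q) = -3*⅓*(-2) + b = -1*(-2) + b = 2 + b)
√(-393 + X(U, 21)) = √(-393 + (2 - 20)) = √(-393 - 18) = √(-411) = I*√411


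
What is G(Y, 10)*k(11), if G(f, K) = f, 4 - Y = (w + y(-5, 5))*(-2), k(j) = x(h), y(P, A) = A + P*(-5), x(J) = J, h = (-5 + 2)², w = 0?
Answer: 576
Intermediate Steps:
h = 9 (h = (-3)² = 9)
y(P, A) = A - 5*P
k(j) = 9
Y = 64 (Y = 4 - (0 + (5 - 5*(-5)))*(-2) = 4 - (0 + (5 + 25))*(-2) = 4 - (0 + 30)*(-2) = 4 - 30*(-2) = 4 - 1*(-60) = 4 + 60 = 64)
G(Y, 10)*k(11) = 64*9 = 576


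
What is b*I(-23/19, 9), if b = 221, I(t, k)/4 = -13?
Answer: -11492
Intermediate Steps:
I(t, k) = -52 (I(t, k) = 4*(-13) = -52)
b*I(-23/19, 9) = 221*(-52) = -11492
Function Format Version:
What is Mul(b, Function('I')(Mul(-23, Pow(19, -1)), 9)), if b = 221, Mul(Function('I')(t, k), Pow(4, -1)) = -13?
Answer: -11492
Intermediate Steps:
Function('I')(t, k) = -52 (Function('I')(t, k) = Mul(4, -13) = -52)
Mul(b, Function('I')(Mul(-23, Pow(19, -1)), 9)) = Mul(221, -52) = -11492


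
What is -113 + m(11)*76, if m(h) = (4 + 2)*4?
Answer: 1711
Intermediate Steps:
m(h) = 24 (m(h) = 6*4 = 24)
-113 + m(11)*76 = -113 + 24*76 = -113 + 1824 = 1711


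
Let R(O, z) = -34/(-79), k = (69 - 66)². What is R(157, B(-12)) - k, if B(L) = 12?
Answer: -677/79 ≈ -8.5696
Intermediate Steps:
k = 9 (k = 3² = 9)
R(O, z) = 34/79 (R(O, z) = -34*(-1/79) = 34/79)
R(157, B(-12)) - k = 34/79 - 1*9 = 34/79 - 9 = -677/79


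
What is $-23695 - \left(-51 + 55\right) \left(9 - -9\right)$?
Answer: $-23767$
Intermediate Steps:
$-23695 - \left(-51 + 55\right) \left(9 - -9\right) = -23695 - 4 \left(9 + 9\right) = -23695 - 4 \cdot 18 = -23695 - 72 = -23767$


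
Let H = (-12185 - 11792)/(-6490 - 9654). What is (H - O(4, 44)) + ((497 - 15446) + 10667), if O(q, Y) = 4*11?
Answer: -69814967/16144 ≈ -4324.5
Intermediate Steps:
O(q, Y) = 44
H = 23977/16144 (H = -23977/(-16144) = -23977*(-1/16144) = 23977/16144 ≈ 1.4852)
(H - O(4, 44)) + ((497 - 15446) + 10667) = (23977/16144 - 1*44) + ((497 - 15446) + 10667) = (23977/16144 - 44) + (-14949 + 10667) = -686359/16144 - 4282 = -69814967/16144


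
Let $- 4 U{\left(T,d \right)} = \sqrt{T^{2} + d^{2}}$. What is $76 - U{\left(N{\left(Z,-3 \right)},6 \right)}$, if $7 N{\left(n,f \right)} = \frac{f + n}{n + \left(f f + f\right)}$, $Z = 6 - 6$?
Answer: $76 + \frac{\sqrt{7057}}{56} \approx 77.5$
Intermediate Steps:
$Z = 0$ ($Z = 6 - 6 = 0$)
$N{\left(n,f \right)} = \frac{f + n}{7 \left(f + n + f^{2}\right)}$ ($N{\left(n,f \right)} = \frac{\left(f + n\right) \frac{1}{n + \left(f f + f\right)}}{7} = \frac{\left(f + n\right) \frac{1}{n + \left(f^{2} + f\right)}}{7} = \frac{\left(f + n\right) \frac{1}{n + \left(f + f^{2}\right)}}{7} = \frac{\left(f + n\right) \frac{1}{f + n + f^{2}}}{7} = \frac{\frac{1}{f + n + f^{2}} \left(f + n\right)}{7} = \frac{f + n}{7 \left(f + n + f^{2}\right)}$)
$U{\left(T,d \right)} = - \frac{\sqrt{T^{2} + d^{2}}}{4}$
$76 - U{\left(N{\left(Z,-3 \right)},6 \right)} = 76 - - \frac{\sqrt{\left(\frac{\frac{1}{7} \left(-3\right) + \frac{1}{7} \cdot 0}{-3 + 0 + \left(-3\right)^{2}}\right)^{2} + 6^{2}}}{4} = 76 - - \frac{\sqrt{\left(\frac{- \frac{3}{7} + 0}{-3 + 0 + 9}\right)^{2} + 36}}{4} = 76 - - \frac{\sqrt{\left(\frac{1}{6} \left(- \frac{3}{7}\right)\right)^{2} + 36}}{4} = 76 - - \frac{\sqrt{\left(- \frac{1}{14}\right)^{2} + 36}}{4} = 76 - - \frac{\sqrt{\frac{1}{196} + 36}}{4} = 76 - - \frac{\sqrt{\frac{7057}{196}}}{4} = 76 - - \frac{\frac{1}{14} \sqrt{7057}}{4} = 76 - - \frac{\sqrt{7057}}{56} = 76 + \frac{\sqrt{7057}}{56}$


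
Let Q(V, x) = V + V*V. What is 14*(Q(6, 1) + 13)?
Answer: 770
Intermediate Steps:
Q(V, x) = V + V²
14*(Q(6, 1) + 13) = 14*(6*(1 + 6) + 13) = 14*(6*7 + 13) = 14*(42 + 13) = 14*55 = 770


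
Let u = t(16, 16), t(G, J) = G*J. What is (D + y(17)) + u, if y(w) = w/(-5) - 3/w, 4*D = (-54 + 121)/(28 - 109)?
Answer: 6946049/27540 ≈ 252.22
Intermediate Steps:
D = -67/324 (D = ((-54 + 121)/(28 - 109))/4 = (67/(-81))/4 = (67*(-1/81))/4 = (¼)*(-67/81) = -67/324 ≈ -0.20679)
y(w) = -3/w - w/5 (y(w) = w*(-⅕) - 3/w = -w/5 - 3/w = -3/w - w/5)
u = 256 (u = 16*16 = 256)
(D + y(17)) + u = (-67/324 + (-3/17 - ⅕*17)) + 256 = (-67/324 + (-3*1/17 - 17/5)) + 256 = (-67/324 + (-3/17 - 17/5)) + 256 = (-67/324 - 304/85) + 256 = -104191/27540 + 256 = 6946049/27540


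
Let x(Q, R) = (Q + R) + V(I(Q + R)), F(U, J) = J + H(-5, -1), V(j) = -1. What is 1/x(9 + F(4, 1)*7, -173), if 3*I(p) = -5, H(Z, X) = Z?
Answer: -1/193 ≈ -0.0051813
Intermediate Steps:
I(p) = -5/3 (I(p) = (1/3)*(-5) = -5/3)
F(U, J) = -5 + J (F(U, J) = J - 5 = -5 + J)
x(Q, R) = -1 + Q + R (x(Q, R) = (Q + R) - 1 = -1 + Q + R)
1/x(9 + F(4, 1)*7, -173) = 1/(-1 + (9 + (-5 + 1)*7) - 173) = 1/(-1 + (9 - 4*7) - 173) = 1/(-1 + (9 - 28) - 173) = 1/(-1 - 19 - 173) = 1/(-193) = -1/193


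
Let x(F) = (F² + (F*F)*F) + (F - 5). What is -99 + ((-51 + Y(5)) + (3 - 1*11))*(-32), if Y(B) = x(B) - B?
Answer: -2851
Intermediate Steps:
x(F) = -5 + F + F² + F³ (x(F) = (F² + F²*F) + (-5 + F) = (F² + F³) + (-5 + F) = -5 + F + F² + F³)
Y(B) = -5 + B² + B³ (Y(B) = (-5 + B + B² + B³) - B = -5 + B² + B³)
-99 + ((-51 + Y(5)) + (3 - 1*11))*(-32) = -99 + ((-51 + (-5 + 5² + 5³)) + (3 - 1*11))*(-32) = -99 + ((-51 + (-5 + 25 + 125)) + (3 - 11))*(-32) = -99 + ((-51 + 145) - 8)*(-32) = -99 + (94 - 8)*(-32) = -99 + 86*(-32) = -99 - 2752 = -2851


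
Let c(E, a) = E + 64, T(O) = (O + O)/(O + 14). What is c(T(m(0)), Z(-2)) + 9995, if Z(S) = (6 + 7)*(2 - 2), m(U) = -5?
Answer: 90521/9 ≈ 10058.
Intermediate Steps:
T(O) = 2*O/(14 + O) (T(O) = (2*O)/(14 + O) = 2*O/(14 + O))
Z(S) = 0 (Z(S) = 13*0 = 0)
c(E, a) = 64 + E
c(T(m(0)), Z(-2)) + 9995 = (64 + 2*(-5)/(14 - 5)) + 9995 = (64 + 2*(-5)/9) + 9995 = (64 + 2*(-5)*(⅑)) + 9995 = (64 - 10/9) + 9995 = 566/9 + 9995 = 90521/9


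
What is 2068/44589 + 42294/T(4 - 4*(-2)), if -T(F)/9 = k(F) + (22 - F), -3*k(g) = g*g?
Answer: 1838747/14863 ≈ 123.71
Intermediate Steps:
k(g) = -g²/3 (k(g) = -g*g/3 = -g²/3)
T(F) = -198 + 3*F² + 9*F (T(F) = -9*(-F²/3 + (22 - F)) = -9*(22 - F - F²/3) = -198 + 3*F² + 9*F)
2068/44589 + 42294/T(4 - 4*(-2)) = 2068/44589 + 42294/(-198 + 3*(4 - 4*(-2))² + 9*(4 - 4*(-2))) = 2068*(1/44589) + 42294/(-198 + 3*(4 + 8)² + 9*(4 + 8)) = 2068/44589 + 42294/(-198 + 3*12² + 9*12) = 2068/44589 + 42294/(-198 + 3*144 + 108) = 2068/44589 + 42294/(-198 + 432 + 108) = 2068/44589 + 42294/342 = 2068/44589 + 42294*(1/342) = 2068/44589 + 371/3 = 1838747/14863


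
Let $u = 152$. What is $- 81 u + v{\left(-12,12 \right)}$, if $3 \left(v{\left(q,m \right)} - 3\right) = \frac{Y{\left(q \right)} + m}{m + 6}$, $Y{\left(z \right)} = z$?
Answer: $-12309$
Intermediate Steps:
$v{\left(q,m \right)} = 3 + \frac{m + q}{3 \left(6 + m\right)}$ ($v{\left(q,m \right)} = 3 + \frac{\left(q + m\right) \frac{1}{m + 6}}{3} = 3 + \frac{\left(m + q\right) \frac{1}{6 + m}}{3} = 3 + \frac{\frac{1}{6 + m} \left(m + q\right)}{3} = 3 + \frac{m + q}{3 \left(6 + m\right)}$)
$- 81 u + v{\left(-12,12 \right)} = \left(-81\right) 152 + \frac{54 - 12 + 10 \cdot 12}{3 \left(6 + 12\right)} = -12312 + \frac{54 - 12 + 120}{3 \cdot 18} = -12312 + \frac{1}{3} \cdot \frac{1}{18} \cdot 162 = -12312 + 3 = -12309$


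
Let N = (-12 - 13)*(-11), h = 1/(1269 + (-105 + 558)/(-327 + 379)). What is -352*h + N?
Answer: 18252971/66441 ≈ 274.72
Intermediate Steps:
h = 52/66441 (h = 1/(1269 + 453/52) = 1/(66441/52) = 52/66441 ≈ 0.00078265)
N = 275 (N = -25*(-11) = 275)
-352*h + N = -352*52/66441 + 275 = -18304/66441 + 275 = 18252971/66441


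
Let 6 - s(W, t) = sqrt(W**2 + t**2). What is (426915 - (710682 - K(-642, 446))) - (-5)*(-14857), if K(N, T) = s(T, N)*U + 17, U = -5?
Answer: -358065 + 10*sqrt(152770) ≈ -3.5416e+5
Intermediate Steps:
s(W, t) = 6 - sqrt(W**2 + t**2)
K(N, T) = -13 + 5*sqrt(N**2 + T**2) (K(N, T) = (6 - sqrt(T**2 + N**2))*(-5) + 17 = (6 - sqrt(N**2 + T**2))*(-5) + 17 = (-30 + 5*sqrt(N**2 + T**2)) + 17 = -13 + 5*sqrt(N**2 + T**2))
(426915 - (710682 - K(-642, 446))) - (-5)*(-14857) = (426915 - (710682 - (-13 + 5*sqrt((-642)**2 + 446**2)))) - (-5)*(-14857) = (426915 - (710682 - (-13 + 5*sqrt(412164 + 198916)))) - 1*74285 = (426915 - (710682 - (-13 + 5*sqrt(611080)))) - 74285 = (426915 - (710682 - (-13 + 5*(2*sqrt(152770))))) - 74285 = (426915 - (710682 - (-13 + 10*sqrt(152770)))) - 74285 = (426915 - (710682 + (13 - 10*sqrt(152770)))) - 74285 = (426915 - (710695 - 10*sqrt(152770))) - 74285 = (426915 + (-710695 + 10*sqrt(152770))) - 74285 = (-283780 + 10*sqrt(152770)) - 74285 = -358065 + 10*sqrt(152770)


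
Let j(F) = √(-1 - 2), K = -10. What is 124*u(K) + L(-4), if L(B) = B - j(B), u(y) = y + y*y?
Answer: 11156 - I*√3 ≈ 11156.0 - 1.732*I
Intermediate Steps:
j(F) = I*√3 (j(F) = √(-3) = I*√3)
u(y) = y + y²
L(B) = B - I*√3
124*u(K) + L(-4) = 124*(-10*(1 - 10)) + (-4 - I*√3) = 124*(-10*(-9)) + (-4 - I*√3) = 124*90 + (-4 - I*√3) = 11160 + (-4 - I*√3) = 11156 - I*√3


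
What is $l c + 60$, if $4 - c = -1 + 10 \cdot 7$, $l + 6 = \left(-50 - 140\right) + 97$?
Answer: $6495$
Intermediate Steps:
$l = -99$ ($l = -6 + \left(\left(-50 - 140\right) + 97\right) = -6 + \left(-190 + 97\right) = -6 - 93 = -99$)
$c = -65$ ($c = 4 - \left(-1 + 10 \cdot 7\right) = 4 - \left(-1 + 70\right) = 4 - 69 = -65$)
$l c + 60 = \left(-99\right) \left(-65\right) + 60 = 6435 + 60 = 6495$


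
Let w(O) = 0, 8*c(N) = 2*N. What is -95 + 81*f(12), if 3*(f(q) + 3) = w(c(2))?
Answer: -338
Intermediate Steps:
c(N) = N/4 (c(N) = (2*N)/8 = N/4)
f(q) = -3 (f(q) = -3 + (1/3)*0 = -3 + 0 = -3)
-95 + 81*f(12) = -95 + 81*(-3) = -95 - 243 = -338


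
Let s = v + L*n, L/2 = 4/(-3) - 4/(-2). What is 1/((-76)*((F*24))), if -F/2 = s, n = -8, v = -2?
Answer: -1/46208 ≈ -2.1641e-5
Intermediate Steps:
L = 4/3 (L = 2*(4/(-3) - 4/(-2)) = 2*(4*(-⅓) - 4*(-½)) = 2*(-4/3 + 2) = 2*(⅔) = 4/3 ≈ 1.3333)
s = -38/3 (s = -2 + (4/3)*(-8) = -2 - 32/3 = -38/3 ≈ -12.667)
F = 76/3 (F = -2*(-38/3) = 76/3 ≈ 25.333)
1/((-76)*((F*24))) = 1/((-76)*(((76/3)*24))) = -1/76/608 = -1/76*1/608 = -1/46208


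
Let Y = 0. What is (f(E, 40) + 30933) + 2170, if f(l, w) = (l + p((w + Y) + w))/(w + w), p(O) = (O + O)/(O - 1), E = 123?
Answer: 209220837/6320 ≈ 33105.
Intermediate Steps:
p(O) = 2*O/(-1 + O) (p(O) = (2*O)/(-1 + O) = 2*O/(-1 + O))
f(l, w) = (l + 4*w/(-1 + 2*w))/(2*w) (f(l, w) = (l + 2*((w + 0) + w)/(-1 + ((w + 0) + w)))/(w + w) = (l + 2*(w + w)/(-1 + (w + w)))/((2*w)) = (l + 2*(2*w)/(-1 + 2*w))*(1/(2*w)) = (l + 4*w/(-1 + 2*w))*(1/(2*w)) = (l + 4*w/(-1 + 2*w))/(2*w))
(f(E, 40) + 30933) + 2170 = ((½)*(4*40 + 123*(-1 + 2*40))/(40*(-1 + 2*40)) + 30933) + 2170 = ((½)*(1/40)*(160 + 123*(-1 + 80))/(-1 + 80) + 30933) + 2170 = ((½)*(1/40)*(160 + 123*79)/79 + 30933) + 2170 = ((½)*(1/40)*(1/79)*(160 + 9717) + 30933) + 2170 = ((½)*(1/40)*(1/79)*9877 + 30933) + 2170 = (9877/6320 + 30933) + 2170 = 195506437/6320 + 2170 = 209220837/6320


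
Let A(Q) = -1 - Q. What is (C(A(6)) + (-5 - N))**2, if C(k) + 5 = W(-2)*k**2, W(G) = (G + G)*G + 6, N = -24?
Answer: 490000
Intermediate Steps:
W(G) = 6 + 2*G**2 (W(G) = (2*G)*G + 6 = 2*G**2 + 6 = 6 + 2*G**2)
C(k) = -5 + 14*k**2 (C(k) = -5 + (6 + 2*(-2)**2)*k**2 = -5 + (6 + 2*4)*k**2 = -5 + (6 + 8)*k**2 = -5 + 14*k**2)
(C(A(6)) + (-5 - N))**2 = ((-5 + 14*(-1 - 1*6)**2) + (-5 - 1*(-24)))**2 = ((-5 + 14*(-1 - 6)**2) + (-5 + 24))**2 = ((-5 + 14*(-7)**2) + 19)**2 = ((-5 + 14*49) + 19)**2 = ((-5 + 686) + 19)**2 = (681 + 19)**2 = 700**2 = 490000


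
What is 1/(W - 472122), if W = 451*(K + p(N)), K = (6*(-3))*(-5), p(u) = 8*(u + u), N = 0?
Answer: -1/431532 ≈ -2.3173e-6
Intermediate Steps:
p(u) = 16*u (p(u) = 8*(2*u) = 16*u)
K = 90 (K = -18*(-5) = 90)
W = 40590 (W = 451*(90 + 16*0) = 451*(90 + 0) = 451*90 = 40590)
1/(W - 472122) = 1/(40590 - 472122) = 1/(-431532) = -1/431532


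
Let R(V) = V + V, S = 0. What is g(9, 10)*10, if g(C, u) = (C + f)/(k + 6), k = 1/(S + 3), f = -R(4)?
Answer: 30/19 ≈ 1.5789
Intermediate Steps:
R(V) = 2*V
f = -8 (f = -2*4 = -1*8 = -8)
k = ⅓ (k = 1/(0 + 3) = 1/3 = ⅓ ≈ 0.33333)
g(C, u) = -24/19 + 3*C/19 (g(C, u) = (C - 8)/(⅓ + 6) = (-8 + C)/(19/3) = (-8 + C)*(3/19) = -24/19 + 3*C/19)
g(9, 10)*10 = (-24/19 + (3/19)*9)*10 = (-24/19 + 27/19)*10 = (3/19)*10 = 30/19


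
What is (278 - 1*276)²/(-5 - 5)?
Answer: -⅖ ≈ -0.40000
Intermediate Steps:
(278 - 1*276)²/(-5 - 5) = (278 - 276)²/(-10) = 2²*(-⅒) = 4*(-⅒) = -⅖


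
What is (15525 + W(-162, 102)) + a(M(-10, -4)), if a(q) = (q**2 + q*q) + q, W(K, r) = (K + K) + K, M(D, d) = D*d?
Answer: 18279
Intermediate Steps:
W(K, r) = 3*K (W(K, r) = 2*K + K = 3*K)
a(q) = q + 2*q**2 (a(q) = (q**2 + q**2) + q = 2*q**2 + q = q + 2*q**2)
(15525 + W(-162, 102)) + a(M(-10, -4)) = (15525 + 3*(-162)) + (-10*(-4))*(1 + 2*(-10*(-4))) = (15525 - 486) + 40*(1 + 2*40) = 15039 + 40*(1 + 80) = 15039 + 40*81 = 15039 + 3240 = 18279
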